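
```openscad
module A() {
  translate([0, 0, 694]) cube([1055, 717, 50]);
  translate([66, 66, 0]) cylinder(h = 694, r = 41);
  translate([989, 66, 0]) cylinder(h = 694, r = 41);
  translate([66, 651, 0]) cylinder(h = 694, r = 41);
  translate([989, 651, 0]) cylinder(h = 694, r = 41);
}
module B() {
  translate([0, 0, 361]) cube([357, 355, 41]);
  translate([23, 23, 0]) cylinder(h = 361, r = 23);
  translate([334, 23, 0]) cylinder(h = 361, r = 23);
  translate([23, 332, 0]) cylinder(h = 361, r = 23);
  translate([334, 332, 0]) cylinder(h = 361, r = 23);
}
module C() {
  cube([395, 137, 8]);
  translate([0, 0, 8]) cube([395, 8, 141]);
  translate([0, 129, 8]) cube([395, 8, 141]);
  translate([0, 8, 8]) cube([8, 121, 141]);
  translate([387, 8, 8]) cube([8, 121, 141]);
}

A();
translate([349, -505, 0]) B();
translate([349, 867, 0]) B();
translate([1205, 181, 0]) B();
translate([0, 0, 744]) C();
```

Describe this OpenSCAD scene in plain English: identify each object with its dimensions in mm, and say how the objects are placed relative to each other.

A is a rectangular dining table. The top is 1055×717×50 mm with its upper surface at z = 744 mm. It stands on four round legs of 82 mm diameter, each leg's bounding box inset 25 mm from the nearest pair of top edges, running from the floor to the underside of the top.

B is a four-legged stool. The seat is a 357×355×41 mm slab whose top surface is at z = 402 mm; four round legs, each 46 mm in diameter, run from the floor (z = 0) to the underside of the seat, each leg's axis is inset half a diameter from the nearest pair of seat edges (so the leg's bounding box is flush with the corner).

C is an open storage box with external size 395×137×149 mm and wall thickness 8 mm (the base is also 8 mm thick). The base covers the whole footprint; the four walls stand on the base, with the y-facing walls full-width and the x-facing walls fitting between their inner faces.

Three stools sit around the table at the −y, +y, +x sides. The open box is on top of the table.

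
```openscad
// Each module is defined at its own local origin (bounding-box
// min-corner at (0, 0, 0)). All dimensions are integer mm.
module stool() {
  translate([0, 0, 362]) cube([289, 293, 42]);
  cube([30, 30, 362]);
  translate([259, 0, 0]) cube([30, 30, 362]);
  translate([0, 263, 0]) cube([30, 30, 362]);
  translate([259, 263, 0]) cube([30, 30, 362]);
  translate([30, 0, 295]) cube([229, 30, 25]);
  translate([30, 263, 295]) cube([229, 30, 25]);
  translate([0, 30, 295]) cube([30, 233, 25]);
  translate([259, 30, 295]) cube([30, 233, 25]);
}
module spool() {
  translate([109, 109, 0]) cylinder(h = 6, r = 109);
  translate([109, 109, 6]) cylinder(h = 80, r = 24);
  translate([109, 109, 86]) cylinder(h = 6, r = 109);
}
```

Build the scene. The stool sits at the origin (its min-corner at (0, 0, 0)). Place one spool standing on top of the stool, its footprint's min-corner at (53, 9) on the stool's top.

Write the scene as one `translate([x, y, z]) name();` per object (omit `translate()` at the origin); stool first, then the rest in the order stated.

stool();
translate([53, 9, 404]) spool();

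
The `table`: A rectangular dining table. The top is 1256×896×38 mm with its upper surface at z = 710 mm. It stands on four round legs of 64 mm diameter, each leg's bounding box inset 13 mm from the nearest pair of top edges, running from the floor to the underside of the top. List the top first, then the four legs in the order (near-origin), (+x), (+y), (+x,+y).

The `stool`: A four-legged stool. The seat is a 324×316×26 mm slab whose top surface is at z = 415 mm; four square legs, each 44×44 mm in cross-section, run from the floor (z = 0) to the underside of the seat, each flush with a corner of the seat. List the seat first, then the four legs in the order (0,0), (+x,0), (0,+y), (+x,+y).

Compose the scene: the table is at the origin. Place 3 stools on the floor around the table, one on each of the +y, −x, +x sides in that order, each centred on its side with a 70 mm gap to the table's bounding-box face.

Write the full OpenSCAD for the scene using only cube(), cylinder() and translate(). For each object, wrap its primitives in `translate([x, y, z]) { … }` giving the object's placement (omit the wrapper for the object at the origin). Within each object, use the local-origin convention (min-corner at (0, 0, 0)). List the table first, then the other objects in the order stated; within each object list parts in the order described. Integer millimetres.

translate([0, 0, 672]) cube([1256, 896, 38]);
translate([45, 45, 0]) cylinder(h = 672, r = 32);
translate([1211, 45, 0]) cylinder(h = 672, r = 32);
translate([45, 851, 0]) cylinder(h = 672, r = 32);
translate([1211, 851, 0]) cylinder(h = 672, r = 32);
translate([466, 966, 0]) {
  translate([0, 0, 389]) cube([324, 316, 26]);
  cube([44, 44, 389]);
  translate([280, 0, 0]) cube([44, 44, 389]);
  translate([0, 272, 0]) cube([44, 44, 389]);
  translate([280, 272, 0]) cube([44, 44, 389]);
}
translate([-394, 290, 0]) {
  translate([0, 0, 389]) cube([324, 316, 26]);
  cube([44, 44, 389]);
  translate([280, 0, 0]) cube([44, 44, 389]);
  translate([0, 272, 0]) cube([44, 44, 389]);
  translate([280, 272, 0]) cube([44, 44, 389]);
}
translate([1326, 290, 0]) {
  translate([0, 0, 389]) cube([324, 316, 26]);
  cube([44, 44, 389]);
  translate([280, 0, 0]) cube([44, 44, 389]);
  translate([0, 272, 0]) cube([44, 44, 389]);
  translate([280, 272, 0]) cube([44, 44, 389]);
}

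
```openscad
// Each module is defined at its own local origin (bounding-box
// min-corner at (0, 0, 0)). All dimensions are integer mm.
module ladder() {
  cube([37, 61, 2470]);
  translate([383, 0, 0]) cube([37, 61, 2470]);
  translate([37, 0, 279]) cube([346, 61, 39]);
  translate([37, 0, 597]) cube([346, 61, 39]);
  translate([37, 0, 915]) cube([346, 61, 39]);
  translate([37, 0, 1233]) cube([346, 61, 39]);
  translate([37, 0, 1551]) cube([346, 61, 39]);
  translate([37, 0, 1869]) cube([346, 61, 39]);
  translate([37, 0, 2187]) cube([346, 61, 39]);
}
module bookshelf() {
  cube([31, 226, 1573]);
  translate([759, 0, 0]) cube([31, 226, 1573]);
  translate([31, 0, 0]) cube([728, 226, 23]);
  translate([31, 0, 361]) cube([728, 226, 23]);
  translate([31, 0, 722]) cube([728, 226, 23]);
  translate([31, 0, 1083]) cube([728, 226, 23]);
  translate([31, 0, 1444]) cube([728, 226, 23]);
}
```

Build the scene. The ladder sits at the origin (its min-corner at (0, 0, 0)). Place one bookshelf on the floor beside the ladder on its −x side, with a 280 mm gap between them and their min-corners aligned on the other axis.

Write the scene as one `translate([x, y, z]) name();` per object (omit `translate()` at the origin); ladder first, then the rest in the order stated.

ladder();
translate([-1070, 0, 0]) bookshelf();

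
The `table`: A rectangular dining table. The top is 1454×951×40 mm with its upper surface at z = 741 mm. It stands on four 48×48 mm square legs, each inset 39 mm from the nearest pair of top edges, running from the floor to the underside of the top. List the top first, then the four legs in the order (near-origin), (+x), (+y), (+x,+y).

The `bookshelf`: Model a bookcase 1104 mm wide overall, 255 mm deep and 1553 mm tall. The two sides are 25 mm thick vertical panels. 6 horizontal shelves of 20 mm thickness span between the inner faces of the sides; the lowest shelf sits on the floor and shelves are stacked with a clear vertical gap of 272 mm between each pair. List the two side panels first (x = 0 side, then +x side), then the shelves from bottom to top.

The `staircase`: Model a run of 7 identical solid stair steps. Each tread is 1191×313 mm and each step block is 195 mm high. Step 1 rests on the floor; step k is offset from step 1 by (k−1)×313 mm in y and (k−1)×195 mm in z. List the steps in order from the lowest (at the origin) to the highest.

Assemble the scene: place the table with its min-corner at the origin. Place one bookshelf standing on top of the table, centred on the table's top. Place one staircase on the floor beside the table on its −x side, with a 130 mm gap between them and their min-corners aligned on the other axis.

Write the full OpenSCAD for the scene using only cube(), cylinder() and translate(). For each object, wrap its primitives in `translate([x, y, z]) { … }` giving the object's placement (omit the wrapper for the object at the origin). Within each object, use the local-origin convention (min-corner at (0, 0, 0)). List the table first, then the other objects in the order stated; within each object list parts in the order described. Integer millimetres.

translate([0, 0, 701]) cube([1454, 951, 40]);
translate([39, 39, 0]) cube([48, 48, 701]);
translate([1367, 39, 0]) cube([48, 48, 701]);
translate([39, 864, 0]) cube([48, 48, 701]);
translate([1367, 864, 0]) cube([48, 48, 701]);
translate([175, 348, 741]) {
  cube([25, 255, 1553]);
  translate([1079, 0, 0]) cube([25, 255, 1553]);
  translate([25, 0, 0]) cube([1054, 255, 20]);
  translate([25, 0, 292]) cube([1054, 255, 20]);
  translate([25, 0, 584]) cube([1054, 255, 20]);
  translate([25, 0, 876]) cube([1054, 255, 20]);
  translate([25, 0, 1168]) cube([1054, 255, 20]);
  translate([25, 0, 1460]) cube([1054, 255, 20]);
}
translate([-1321, 0, 0]) {
  cube([1191, 313, 195]);
  translate([0, 313, 195]) cube([1191, 313, 195]);
  translate([0, 626, 390]) cube([1191, 313, 195]);
  translate([0, 939, 585]) cube([1191, 313, 195]);
  translate([0, 1252, 780]) cube([1191, 313, 195]);
  translate([0, 1565, 975]) cube([1191, 313, 195]);
  translate([0, 1878, 1170]) cube([1191, 313, 195]);
}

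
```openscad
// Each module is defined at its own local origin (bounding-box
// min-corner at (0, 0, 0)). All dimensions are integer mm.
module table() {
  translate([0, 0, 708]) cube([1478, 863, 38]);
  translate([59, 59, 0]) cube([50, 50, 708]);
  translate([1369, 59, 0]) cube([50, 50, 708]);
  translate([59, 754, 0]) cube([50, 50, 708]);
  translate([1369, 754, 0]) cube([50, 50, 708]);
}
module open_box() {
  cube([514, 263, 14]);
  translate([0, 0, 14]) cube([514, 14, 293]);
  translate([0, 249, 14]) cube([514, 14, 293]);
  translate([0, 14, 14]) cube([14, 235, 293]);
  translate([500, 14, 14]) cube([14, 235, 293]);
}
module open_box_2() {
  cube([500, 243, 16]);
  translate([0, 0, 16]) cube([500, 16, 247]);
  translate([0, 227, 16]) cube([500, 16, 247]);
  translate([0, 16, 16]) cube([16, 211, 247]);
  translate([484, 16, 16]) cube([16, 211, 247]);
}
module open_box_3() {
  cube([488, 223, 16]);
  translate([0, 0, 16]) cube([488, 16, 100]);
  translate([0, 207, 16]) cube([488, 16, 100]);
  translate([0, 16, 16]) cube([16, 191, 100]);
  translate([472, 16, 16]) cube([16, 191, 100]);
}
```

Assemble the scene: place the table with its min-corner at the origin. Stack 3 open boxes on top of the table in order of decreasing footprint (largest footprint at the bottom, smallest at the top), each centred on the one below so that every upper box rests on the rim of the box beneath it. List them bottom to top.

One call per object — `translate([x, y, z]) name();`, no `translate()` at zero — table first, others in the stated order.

table();
translate([482, 300, 746]) open_box();
translate([489, 310, 1053]) open_box_2();
translate([495, 320, 1316]) open_box_3();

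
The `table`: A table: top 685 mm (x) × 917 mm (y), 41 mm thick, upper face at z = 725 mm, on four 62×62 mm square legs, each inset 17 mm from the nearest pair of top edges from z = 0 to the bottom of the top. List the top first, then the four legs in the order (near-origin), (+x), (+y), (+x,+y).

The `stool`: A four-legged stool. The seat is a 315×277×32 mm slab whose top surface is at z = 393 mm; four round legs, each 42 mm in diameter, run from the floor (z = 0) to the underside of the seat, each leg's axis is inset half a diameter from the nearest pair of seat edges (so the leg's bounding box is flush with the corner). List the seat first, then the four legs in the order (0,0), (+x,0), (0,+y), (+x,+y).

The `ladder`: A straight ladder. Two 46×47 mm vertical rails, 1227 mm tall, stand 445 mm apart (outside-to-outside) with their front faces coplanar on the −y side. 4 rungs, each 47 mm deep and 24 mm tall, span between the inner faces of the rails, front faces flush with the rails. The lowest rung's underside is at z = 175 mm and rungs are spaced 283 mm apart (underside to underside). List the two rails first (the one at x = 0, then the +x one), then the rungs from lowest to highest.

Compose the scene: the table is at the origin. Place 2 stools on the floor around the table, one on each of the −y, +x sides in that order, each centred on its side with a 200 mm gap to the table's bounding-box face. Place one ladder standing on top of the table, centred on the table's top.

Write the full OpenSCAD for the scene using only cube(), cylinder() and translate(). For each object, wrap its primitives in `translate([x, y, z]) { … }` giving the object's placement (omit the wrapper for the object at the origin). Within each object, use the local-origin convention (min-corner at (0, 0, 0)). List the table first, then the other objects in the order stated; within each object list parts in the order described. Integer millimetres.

translate([0, 0, 684]) cube([685, 917, 41]);
translate([17, 17, 0]) cube([62, 62, 684]);
translate([606, 17, 0]) cube([62, 62, 684]);
translate([17, 838, 0]) cube([62, 62, 684]);
translate([606, 838, 0]) cube([62, 62, 684]);
translate([185, -477, 0]) {
  translate([0, 0, 361]) cube([315, 277, 32]);
  translate([21, 21, 0]) cylinder(h = 361, r = 21);
  translate([294, 21, 0]) cylinder(h = 361, r = 21);
  translate([21, 256, 0]) cylinder(h = 361, r = 21);
  translate([294, 256, 0]) cylinder(h = 361, r = 21);
}
translate([885, 320, 0]) {
  translate([0, 0, 361]) cube([315, 277, 32]);
  translate([21, 21, 0]) cylinder(h = 361, r = 21);
  translate([294, 21, 0]) cylinder(h = 361, r = 21);
  translate([21, 256, 0]) cylinder(h = 361, r = 21);
  translate([294, 256, 0]) cylinder(h = 361, r = 21);
}
translate([120, 435, 725]) {
  cube([46, 47, 1227]);
  translate([399, 0, 0]) cube([46, 47, 1227]);
  translate([46, 0, 175]) cube([353, 47, 24]);
  translate([46, 0, 458]) cube([353, 47, 24]);
  translate([46, 0, 741]) cube([353, 47, 24]);
  translate([46, 0, 1024]) cube([353, 47, 24]);
}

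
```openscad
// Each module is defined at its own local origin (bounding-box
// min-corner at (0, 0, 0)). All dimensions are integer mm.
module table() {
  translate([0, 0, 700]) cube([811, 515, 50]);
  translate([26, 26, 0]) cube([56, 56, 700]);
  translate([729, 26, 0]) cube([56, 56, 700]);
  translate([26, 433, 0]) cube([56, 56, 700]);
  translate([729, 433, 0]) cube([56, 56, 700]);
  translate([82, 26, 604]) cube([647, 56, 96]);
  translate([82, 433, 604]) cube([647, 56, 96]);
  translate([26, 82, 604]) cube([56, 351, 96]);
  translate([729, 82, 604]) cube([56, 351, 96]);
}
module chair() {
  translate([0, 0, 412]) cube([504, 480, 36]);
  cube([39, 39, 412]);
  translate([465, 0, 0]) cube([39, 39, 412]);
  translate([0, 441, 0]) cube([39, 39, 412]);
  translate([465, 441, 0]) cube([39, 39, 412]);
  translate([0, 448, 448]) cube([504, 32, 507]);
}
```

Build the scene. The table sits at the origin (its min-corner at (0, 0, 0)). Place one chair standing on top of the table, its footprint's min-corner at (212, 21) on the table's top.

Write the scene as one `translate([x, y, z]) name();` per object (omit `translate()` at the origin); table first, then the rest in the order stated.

table();
translate([212, 21, 750]) chair();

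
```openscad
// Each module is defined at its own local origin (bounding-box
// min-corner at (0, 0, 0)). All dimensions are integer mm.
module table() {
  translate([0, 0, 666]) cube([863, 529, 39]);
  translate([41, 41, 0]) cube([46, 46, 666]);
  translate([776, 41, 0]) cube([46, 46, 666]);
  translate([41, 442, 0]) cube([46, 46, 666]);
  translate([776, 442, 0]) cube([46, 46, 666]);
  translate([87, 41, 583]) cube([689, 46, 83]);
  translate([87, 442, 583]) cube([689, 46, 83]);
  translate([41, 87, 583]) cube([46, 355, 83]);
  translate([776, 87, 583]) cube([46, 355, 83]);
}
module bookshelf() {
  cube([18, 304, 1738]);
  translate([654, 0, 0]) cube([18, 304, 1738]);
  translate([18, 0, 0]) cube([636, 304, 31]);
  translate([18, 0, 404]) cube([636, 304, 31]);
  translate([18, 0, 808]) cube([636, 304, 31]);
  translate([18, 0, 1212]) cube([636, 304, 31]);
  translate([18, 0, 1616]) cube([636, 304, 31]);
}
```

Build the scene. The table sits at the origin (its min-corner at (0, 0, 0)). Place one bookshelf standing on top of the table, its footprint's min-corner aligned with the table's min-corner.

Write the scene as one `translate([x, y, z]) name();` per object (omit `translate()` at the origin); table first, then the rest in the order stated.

table();
translate([0, 0, 705]) bookshelf();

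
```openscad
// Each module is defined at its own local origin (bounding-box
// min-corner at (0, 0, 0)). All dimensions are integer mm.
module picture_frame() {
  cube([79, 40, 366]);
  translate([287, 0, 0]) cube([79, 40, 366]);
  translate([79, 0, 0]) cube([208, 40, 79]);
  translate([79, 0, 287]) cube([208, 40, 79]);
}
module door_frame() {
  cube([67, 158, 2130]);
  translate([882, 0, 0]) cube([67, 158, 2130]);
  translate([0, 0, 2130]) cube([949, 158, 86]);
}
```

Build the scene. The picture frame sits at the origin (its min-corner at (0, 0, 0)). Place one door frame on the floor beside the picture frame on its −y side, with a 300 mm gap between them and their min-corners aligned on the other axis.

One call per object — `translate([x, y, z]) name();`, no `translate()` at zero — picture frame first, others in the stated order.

picture_frame();
translate([0, -458, 0]) door_frame();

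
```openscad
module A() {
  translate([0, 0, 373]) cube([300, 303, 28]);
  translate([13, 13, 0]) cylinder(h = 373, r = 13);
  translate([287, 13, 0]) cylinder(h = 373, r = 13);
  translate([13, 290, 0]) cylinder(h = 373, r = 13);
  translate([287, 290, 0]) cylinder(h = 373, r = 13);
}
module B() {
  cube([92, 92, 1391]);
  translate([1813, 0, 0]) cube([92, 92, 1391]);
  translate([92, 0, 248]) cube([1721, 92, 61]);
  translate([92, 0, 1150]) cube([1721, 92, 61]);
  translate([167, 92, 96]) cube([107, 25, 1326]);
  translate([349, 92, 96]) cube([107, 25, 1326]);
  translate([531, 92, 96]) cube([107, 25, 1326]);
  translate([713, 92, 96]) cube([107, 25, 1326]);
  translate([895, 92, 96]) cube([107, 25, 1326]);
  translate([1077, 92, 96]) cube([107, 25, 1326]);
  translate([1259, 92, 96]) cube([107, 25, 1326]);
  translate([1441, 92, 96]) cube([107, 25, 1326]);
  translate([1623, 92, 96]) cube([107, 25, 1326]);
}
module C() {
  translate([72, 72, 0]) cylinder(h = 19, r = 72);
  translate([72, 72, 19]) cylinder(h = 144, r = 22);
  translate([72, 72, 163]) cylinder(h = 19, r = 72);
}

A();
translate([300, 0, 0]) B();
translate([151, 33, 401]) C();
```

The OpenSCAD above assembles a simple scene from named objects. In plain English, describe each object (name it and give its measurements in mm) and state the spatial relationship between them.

A is a simple wooden stool: a rectangular seat 300 mm (x) by 303 mm (y), 28 mm thick, top face at z = 401 mm, on four round legs, each 26 mm in diameter. The legs rest on z = 0, each leg's axis is inset half a diameter from the nearest pair of seat edges (so the leg's bounding box is flush with the corner).

B is a fence section. Two 92×92 mm posts, 1391 mm tall, stand on the floor with a clear span of 1721 mm between their inner faces. Two horizontal rails of 92×61 mm section span the gap between the posts with their undersides at z = 248 mm and z = 1150 mm, flush with the posts' −y face. 9 pickets, each 107 mm wide, 25 mm thick and 1326 mm tall, are fixed to the +y face of the rails with their bottoms at z = 96 mm, evenly spaced across the span with equal gaps (rounded down to the nearest mm) at the −x end and between each pair — any rounding remainder accumulates at the +x end.

C is a spool: two coaxial disc flanges of radius 72 mm and thickness 19 mm, joined by a core cylinder of radius 22 mm and height 144 mm. The lower flange rests on z = 0 and the three cylinders share a vertical axis.

The fence section is against the stool's +x side, with their −y faces flush. The spool is on top of the stool.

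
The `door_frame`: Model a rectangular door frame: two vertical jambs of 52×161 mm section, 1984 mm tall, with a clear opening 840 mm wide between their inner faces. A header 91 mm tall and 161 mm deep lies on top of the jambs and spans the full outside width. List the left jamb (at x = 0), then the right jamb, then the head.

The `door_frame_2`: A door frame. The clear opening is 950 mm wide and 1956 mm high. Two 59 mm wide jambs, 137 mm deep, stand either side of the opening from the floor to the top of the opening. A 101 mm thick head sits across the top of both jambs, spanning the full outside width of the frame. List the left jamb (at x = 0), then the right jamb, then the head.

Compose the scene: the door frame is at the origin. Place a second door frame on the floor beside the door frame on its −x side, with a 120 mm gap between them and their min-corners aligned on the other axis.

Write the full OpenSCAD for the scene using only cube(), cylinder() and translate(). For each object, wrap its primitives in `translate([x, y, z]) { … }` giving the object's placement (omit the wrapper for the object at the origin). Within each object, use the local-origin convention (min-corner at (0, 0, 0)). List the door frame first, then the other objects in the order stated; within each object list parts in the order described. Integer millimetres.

cube([52, 161, 1984]);
translate([892, 0, 0]) cube([52, 161, 1984]);
translate([0, 0, 1984]) cube([944, 161, 91]);
translate([-1188, 0, 0]) {
  cube([59, 137, 1956]);
  translate([1009, 0, 0]) cube([59, 137, 1956]);
  translate([0, 0, 1956]) cube([1068, 137, 101]);
}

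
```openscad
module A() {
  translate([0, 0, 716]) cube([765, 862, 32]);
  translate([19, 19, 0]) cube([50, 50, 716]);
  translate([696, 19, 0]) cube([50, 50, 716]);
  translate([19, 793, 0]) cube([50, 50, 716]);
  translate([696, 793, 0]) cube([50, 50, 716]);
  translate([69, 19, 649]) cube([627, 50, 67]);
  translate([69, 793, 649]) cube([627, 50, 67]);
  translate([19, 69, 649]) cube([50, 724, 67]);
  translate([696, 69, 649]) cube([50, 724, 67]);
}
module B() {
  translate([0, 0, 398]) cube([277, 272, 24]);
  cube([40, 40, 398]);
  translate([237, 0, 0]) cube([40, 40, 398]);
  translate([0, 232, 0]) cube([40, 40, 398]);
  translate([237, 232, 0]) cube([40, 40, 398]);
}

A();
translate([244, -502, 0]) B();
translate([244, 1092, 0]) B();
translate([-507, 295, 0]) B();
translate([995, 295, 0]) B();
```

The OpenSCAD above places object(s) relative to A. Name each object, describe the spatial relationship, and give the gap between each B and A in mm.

A is a table. B is a stool. Four stools sit around the table at the −y, +y, −x, +x sides. The gap between each stool and the table is 230 mm.

Each stool's nearest face is 230 mm from the table's bounding box.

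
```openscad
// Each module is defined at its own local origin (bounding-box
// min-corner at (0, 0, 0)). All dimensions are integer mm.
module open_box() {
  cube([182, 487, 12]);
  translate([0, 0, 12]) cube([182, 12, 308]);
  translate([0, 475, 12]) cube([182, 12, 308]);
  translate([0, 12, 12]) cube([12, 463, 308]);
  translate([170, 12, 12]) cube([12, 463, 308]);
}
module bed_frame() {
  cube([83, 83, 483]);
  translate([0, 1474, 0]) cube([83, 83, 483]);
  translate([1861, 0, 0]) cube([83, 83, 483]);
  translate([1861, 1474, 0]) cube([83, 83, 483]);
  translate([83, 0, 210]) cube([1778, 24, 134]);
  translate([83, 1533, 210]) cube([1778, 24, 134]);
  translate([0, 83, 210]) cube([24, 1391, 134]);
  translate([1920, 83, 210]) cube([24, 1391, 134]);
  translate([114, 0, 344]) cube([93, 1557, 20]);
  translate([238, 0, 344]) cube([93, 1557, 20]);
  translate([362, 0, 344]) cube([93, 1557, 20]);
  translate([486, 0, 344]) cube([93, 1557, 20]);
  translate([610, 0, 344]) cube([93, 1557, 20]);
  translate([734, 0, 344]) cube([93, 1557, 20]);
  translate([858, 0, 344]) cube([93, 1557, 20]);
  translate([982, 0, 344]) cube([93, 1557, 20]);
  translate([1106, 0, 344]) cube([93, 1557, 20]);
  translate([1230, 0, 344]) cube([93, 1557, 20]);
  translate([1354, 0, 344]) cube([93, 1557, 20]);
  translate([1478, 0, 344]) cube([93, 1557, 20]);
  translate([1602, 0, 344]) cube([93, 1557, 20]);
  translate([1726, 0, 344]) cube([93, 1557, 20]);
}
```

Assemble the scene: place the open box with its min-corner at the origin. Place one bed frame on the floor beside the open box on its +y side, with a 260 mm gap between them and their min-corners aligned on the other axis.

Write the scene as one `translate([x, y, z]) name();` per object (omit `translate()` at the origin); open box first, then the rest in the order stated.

open_box();
translate([0, 747, 0]) bed_frame();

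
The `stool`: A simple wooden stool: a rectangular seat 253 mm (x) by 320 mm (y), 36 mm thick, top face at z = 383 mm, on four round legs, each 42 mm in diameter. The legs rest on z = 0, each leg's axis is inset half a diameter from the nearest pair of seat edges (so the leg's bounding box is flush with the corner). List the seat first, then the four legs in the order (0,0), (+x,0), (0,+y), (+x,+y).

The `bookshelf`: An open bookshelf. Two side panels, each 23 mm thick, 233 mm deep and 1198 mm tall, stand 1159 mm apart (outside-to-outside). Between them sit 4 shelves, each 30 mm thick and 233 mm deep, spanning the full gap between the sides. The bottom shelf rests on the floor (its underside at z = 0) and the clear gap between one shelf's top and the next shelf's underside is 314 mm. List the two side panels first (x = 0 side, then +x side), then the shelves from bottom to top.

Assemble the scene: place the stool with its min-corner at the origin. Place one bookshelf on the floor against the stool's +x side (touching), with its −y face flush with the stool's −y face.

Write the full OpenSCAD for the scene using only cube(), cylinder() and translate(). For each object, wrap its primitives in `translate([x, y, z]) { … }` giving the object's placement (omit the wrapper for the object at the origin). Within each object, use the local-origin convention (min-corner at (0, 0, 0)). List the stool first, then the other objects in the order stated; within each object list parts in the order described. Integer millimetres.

translate([0, 0, 347]) cube([253, 320, 36]);
translate([21, 21, 0]) cylinder(h = 347, r = 21);
translate([232, 21, 0]) cylinder(h = 347, r = 21);
translate([21, 299, 0]) cylinder(h = 347, r = 21);
translate([232, 299, 0]) cylinder(h = 347, r = 21);
translate([253, 0, 0]) {
  cube([23, 233, 1198]);
  translate([1136, 0, 0]) cube([23, 233, 1198]);
  translate([23, 0, 0]) cube([1113, 233, 30]);
  translate([23, 0, 344]) cube([1113, 233, 30]);
  translate([23, 0, 688]) cube([1113, 233, 30]);
  translate([23, 0, 1032]) cube([1113, 233, 30]);
}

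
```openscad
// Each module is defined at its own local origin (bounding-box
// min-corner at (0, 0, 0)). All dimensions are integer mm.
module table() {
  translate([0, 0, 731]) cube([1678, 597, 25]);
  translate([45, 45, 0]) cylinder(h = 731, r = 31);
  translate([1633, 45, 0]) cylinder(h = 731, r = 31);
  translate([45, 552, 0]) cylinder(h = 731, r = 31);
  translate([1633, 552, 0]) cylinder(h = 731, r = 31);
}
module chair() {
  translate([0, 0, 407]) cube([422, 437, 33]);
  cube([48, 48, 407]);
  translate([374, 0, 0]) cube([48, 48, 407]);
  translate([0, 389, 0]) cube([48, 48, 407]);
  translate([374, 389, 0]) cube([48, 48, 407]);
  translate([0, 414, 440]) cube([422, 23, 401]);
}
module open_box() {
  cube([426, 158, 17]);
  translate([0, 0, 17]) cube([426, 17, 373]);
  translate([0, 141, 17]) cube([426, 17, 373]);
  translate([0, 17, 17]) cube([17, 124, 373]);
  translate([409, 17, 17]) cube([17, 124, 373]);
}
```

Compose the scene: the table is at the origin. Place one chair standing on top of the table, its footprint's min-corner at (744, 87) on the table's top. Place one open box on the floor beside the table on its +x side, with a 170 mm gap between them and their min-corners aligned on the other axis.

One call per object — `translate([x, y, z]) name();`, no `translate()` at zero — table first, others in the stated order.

table();
translate([744, 87, 756]) chair();
translate([1848, 0, 0]) open_box();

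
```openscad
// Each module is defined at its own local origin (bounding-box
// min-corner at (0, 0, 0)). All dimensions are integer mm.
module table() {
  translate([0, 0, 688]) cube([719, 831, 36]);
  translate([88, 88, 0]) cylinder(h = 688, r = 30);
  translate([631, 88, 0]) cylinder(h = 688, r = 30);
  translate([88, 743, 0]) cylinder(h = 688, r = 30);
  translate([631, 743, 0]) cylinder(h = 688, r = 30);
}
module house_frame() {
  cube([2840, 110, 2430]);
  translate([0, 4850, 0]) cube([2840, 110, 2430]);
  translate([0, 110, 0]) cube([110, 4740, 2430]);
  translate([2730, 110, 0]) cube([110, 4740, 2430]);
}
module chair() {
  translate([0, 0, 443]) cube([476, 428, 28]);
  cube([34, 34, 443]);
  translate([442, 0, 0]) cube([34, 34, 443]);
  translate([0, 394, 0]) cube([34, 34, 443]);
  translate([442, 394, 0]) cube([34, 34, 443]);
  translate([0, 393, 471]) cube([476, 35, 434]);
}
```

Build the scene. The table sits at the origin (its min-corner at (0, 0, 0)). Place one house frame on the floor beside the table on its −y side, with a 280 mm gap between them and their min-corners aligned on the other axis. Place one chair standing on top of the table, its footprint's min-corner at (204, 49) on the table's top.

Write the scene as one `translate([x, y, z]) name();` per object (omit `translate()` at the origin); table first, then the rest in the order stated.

table();
translate([0, -5240, 0]) house_frame();
translate([204, 49, 724]) chair();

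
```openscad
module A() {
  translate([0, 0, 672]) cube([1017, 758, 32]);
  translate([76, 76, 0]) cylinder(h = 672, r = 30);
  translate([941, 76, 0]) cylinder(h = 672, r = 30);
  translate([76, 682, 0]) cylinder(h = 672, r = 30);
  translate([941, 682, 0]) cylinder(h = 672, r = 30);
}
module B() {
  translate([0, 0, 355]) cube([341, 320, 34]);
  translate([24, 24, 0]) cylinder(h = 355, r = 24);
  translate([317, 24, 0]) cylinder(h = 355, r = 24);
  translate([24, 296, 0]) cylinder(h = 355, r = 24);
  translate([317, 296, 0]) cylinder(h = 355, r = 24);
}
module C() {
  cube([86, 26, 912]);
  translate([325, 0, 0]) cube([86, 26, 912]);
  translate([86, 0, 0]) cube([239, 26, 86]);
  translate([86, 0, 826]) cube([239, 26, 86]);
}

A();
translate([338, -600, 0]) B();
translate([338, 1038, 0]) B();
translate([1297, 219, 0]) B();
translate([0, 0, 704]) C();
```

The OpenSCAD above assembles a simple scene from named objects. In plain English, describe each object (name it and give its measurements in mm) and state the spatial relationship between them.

A is a table with a 1017×758 mm rectangular top, 32 mm thick, top surface at z = 704 mm, supported by four round legs of 60 mm diameter, each leg's bounding box inset 46 mm from the nearest pair of top edges, running from the floor.

B is a simple wooden stool: a rectangular seat 341 mm (x) by 320 mm (y), 34 mm thick, top face at z = 389 mm, on four round legs, each 48 mm in diameter. The legs rest on z = 0, each leg's axis is inset half a diameter from the nearest pair of seat edges (so the leg's bounding box is flush with the corner).

C is a picture frame with a 239×740 mm rectangular opening (x by z) and a uniform 86 mm border on every side. Frame depth is 26 mm along y. It is built from two vertical stiles running the full outside height and two horizontal rails spanning the gap between the stiles.

Three stools sit around the table at the −y, +y, +x sides. The picture frame is on top of the table.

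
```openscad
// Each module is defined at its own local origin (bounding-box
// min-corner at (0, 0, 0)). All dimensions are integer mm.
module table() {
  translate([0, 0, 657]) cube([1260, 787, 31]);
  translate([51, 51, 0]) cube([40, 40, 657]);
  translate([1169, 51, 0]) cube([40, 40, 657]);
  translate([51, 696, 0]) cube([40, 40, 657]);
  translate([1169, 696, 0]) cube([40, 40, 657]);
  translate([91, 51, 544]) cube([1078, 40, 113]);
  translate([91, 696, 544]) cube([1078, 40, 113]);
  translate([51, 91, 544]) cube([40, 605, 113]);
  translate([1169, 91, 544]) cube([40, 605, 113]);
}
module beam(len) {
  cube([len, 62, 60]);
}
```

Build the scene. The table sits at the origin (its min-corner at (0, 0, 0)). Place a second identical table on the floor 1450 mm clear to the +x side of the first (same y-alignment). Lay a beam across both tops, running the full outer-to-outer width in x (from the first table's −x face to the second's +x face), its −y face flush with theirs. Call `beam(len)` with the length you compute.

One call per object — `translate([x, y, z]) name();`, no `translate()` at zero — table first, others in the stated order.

table();
translate([2710, 0, 0]) table();
translate([0, 0, 688]) beam(3970);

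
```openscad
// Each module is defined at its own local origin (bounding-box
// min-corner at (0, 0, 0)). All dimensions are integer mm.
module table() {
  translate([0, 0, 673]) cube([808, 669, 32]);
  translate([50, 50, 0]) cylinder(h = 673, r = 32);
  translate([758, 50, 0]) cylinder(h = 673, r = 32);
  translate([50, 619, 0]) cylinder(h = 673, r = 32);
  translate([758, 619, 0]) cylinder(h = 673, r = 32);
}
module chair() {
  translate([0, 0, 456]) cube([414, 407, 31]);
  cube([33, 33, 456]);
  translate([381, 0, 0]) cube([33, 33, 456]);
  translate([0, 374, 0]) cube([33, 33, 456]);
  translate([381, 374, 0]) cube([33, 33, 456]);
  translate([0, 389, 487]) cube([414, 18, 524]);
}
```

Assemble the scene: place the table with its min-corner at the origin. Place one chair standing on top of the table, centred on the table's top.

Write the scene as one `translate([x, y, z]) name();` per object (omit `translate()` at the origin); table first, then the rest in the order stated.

table();
translate([197, 131, 705]) chair();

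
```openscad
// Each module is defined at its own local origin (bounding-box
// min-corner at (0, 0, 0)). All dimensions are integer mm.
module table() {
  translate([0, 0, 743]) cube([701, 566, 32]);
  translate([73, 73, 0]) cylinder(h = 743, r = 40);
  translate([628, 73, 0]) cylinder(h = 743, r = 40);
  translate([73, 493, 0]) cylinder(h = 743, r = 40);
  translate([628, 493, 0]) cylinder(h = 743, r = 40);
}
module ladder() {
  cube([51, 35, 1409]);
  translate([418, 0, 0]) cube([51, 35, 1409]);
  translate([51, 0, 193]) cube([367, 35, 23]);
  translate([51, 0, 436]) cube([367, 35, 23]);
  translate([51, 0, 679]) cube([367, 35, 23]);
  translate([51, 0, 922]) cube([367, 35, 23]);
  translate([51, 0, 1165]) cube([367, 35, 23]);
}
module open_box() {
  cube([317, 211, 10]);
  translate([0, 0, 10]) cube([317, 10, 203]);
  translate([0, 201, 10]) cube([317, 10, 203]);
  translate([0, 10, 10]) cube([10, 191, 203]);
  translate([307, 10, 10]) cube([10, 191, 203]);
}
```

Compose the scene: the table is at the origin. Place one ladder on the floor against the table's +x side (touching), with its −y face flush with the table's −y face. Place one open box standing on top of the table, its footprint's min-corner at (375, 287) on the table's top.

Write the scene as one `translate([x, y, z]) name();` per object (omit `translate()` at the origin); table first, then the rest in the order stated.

table();
translate([701, 0, 0]) ladder();
translate([375, 287, 775]) open_box();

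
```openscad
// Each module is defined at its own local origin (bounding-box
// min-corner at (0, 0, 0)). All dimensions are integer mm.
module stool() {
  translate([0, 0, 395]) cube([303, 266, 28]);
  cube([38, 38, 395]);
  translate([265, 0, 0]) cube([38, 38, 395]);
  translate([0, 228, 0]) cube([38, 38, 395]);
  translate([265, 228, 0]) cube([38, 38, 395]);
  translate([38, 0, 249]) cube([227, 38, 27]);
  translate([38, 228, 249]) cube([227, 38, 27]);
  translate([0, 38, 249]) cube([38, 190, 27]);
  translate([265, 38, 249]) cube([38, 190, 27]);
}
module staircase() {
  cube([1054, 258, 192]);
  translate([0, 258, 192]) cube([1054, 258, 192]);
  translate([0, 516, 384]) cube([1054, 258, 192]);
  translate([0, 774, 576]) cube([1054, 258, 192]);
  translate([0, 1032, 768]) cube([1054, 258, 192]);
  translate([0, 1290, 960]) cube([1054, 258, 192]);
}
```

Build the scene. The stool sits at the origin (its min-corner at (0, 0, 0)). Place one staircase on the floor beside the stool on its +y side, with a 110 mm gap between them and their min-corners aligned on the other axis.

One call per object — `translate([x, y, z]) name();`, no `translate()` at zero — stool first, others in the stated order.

stool();
translate([0, 376, 0]) staircase();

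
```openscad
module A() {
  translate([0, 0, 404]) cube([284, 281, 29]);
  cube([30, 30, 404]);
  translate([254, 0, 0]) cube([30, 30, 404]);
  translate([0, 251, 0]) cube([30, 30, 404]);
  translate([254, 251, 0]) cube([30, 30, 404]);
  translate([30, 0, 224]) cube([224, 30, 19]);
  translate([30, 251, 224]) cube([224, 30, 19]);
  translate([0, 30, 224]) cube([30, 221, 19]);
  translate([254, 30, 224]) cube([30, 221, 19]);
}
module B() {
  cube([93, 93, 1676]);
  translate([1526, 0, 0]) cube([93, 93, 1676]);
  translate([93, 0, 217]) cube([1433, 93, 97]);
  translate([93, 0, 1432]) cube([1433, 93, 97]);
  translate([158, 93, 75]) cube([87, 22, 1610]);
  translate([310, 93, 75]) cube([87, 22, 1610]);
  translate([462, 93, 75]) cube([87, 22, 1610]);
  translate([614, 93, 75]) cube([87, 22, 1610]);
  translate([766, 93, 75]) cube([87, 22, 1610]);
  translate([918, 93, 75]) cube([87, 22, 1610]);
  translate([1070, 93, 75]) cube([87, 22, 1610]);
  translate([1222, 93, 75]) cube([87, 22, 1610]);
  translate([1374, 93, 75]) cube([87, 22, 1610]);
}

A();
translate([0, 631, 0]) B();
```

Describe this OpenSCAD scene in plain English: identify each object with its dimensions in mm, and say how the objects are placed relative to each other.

A is a four-legged stool. The seat is a 284×281×29 mm slab whose top surface is at z = 433 mm; four square legs, each 30×30 mm in cross-section, run from the floor (z = 0) to the underside of the seat, each flush with a corner of the seat. Four stretchers, 30 mm wide and 19 mm tall, connect adjacent legs with their undersides at z = 224 mm, each running between the inner faces of the legs it joins and aligned with the legs' outer faces on the other axis.

B is a fence section. Two 93×93 mm posts, 1676 mm tall, stand on the floor with a clear span of 1433 mm between their inner faces. Two horizontal rails of 93×97 mm section span the gap between the posts with their undersides at z = 217 mm and z = 1432 mm, flush with the posts' −y face. 9 pickets, each 87 mm wide, 22 mm thick and 1610 mm tall, are fixed to the +y face of the rails with their bottoms at z = 75 mm, evenly spaced across the span with equal gaps (rounded down to the nearest mm) at the −x end and between each pair — any rounding remainder accumulates at the +x end.

The fence section is on the floor beside the stool on its +y side.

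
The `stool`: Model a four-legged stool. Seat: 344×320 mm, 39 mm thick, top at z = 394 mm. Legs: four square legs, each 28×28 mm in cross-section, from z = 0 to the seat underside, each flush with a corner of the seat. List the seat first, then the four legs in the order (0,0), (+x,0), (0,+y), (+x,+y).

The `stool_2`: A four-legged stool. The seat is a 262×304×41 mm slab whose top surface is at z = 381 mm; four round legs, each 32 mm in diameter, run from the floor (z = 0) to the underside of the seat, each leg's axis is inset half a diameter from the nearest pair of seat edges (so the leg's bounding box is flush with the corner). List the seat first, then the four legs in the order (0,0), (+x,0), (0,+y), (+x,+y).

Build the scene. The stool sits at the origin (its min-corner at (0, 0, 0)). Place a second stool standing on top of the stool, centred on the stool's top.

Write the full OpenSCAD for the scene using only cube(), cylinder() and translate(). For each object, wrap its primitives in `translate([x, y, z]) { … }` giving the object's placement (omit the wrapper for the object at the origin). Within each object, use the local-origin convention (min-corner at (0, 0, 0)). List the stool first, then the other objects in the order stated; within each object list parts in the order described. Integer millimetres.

translate([0, 0, 355]) cube([344, 320, 39]);
cube([28, 28, 355]);
translate([316, 0, 0]) cube([28, 28, 355]);
translate([0, 292, 0]) cube([28, 28, 355]);
translate([316, 292, 0]) cube([28, 28, 355]);
translate([41, 8, 394]) {
  translate([0, 0, 340]) cube([262, 304, 41]);
  translate([16, 16, 0]) cylinder(h = 340, r = 16);
  translate([246, 16, 0]) cylinder(h = 340, r = 16);
  translate([16, 288, 0]) cylinder(h = 340, r = 16);
  translate([246, 288, 0]) cylinder(h = 340, r = 16);
}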